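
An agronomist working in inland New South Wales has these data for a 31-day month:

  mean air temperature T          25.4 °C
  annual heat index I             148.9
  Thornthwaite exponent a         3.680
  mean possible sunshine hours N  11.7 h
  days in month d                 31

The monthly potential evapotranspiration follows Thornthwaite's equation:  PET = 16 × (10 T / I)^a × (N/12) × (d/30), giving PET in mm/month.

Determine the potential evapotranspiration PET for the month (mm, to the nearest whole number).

10T/I = 10 × 25.4 / 148.9 = 1.7058
(10T/I)^a = 1.7058^3.680 = 7.1367
Uncorrected PET = 16 × 7.1367 = 114.187 mm
Correction = (N/12)(d/30) = (11.7/12)(31/30) = 1.0075
PET = 114.187 × 1.0075 = 115.043 mm/month

115 mm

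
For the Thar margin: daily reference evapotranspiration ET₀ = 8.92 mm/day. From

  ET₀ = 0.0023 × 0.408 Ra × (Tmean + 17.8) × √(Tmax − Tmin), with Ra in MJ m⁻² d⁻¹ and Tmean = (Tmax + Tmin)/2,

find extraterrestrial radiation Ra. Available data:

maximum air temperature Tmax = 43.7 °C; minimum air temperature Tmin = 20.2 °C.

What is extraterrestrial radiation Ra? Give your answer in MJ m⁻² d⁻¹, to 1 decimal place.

Tmean = (43.7+20.2)/2 = 31.95 °C; ΔT = 23.5
Ra = ET₀ / [0.0023 × 0.408 × (Tmean+17.8) × √ΔT]
   = 8.92 / (0.0023 × 0.408 × 49.75 × 4.8477) = 39.414 MJ m⁻² d⁻¹

39.4 MJ m⁻² d⁻¹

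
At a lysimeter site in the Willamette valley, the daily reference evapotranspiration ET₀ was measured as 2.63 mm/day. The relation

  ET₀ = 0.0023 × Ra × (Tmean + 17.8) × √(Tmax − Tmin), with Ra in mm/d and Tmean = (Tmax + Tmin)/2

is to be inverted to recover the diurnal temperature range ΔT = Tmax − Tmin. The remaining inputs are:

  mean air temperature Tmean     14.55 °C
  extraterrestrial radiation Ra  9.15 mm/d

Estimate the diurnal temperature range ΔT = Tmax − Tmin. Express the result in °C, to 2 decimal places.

√ΔT = ET₀ / [0.0023 × Ra × (Tmean+17.8)] = 2.63 / (0.0023 × 9.15 × 32.35) = 3.8631
ΔT = 3.8631² = 14.924 °C

14.92 °C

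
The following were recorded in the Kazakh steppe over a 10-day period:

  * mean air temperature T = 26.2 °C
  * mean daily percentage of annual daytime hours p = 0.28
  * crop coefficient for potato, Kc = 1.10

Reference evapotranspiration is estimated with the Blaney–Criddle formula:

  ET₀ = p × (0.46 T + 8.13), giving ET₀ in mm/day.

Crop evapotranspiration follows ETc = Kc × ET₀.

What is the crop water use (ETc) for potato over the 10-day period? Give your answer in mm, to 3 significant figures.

ET₀ = 0.28 × (0.46 × 26.2 + 8.13) = 0.28 × 20.182 = 5.6510 mm/d
ETc = Kc × ET₀ = 1.10 × 5.6510 = 6.2161 mm/d
Over 10 days: 6.2161 × 10 = 62.161 mm

62.2 mm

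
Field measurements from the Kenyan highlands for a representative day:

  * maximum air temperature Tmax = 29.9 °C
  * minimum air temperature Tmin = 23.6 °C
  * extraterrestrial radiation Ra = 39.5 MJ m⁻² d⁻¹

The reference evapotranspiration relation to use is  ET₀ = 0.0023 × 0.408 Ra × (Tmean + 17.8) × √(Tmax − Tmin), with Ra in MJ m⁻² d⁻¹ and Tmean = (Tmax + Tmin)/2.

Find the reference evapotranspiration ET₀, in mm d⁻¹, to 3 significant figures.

Tmean = (29.9 + 23.6)/2 = 26.75 °C
0.408 Ra = 0.408 × 39.5 = 16.1160 mm/d equivalent
ET₀ = 0.0023 × 16.1160 × (26.75 + 17.8) × √6.3 = 0.0023 × 16.1160 × 44.55 × 2.5100 = 4.1448 mm/d

4.14 mm d⁻¹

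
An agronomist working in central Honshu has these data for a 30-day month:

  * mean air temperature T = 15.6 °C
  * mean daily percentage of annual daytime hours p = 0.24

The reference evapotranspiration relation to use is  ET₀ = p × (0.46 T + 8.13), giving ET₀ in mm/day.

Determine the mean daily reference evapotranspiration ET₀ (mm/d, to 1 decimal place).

3.7 mm/d

ET₀ = 0.24 × (0.46 × 15.6 + 8.13) = 0.24 × 15.306 = 3.6734 mm/d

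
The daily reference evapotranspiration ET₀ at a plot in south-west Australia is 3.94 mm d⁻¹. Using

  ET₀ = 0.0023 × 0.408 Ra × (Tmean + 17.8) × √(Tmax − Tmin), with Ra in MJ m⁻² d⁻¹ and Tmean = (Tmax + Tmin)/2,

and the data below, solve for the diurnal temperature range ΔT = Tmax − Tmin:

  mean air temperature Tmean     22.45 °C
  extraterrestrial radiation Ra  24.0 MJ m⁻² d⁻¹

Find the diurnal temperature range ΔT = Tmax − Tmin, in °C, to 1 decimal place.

18.9 °C

√ΔT = ET₀ / [0.0023 × 0.408 × Ra × (Tmean+17.8)] = 3.94 / (0.0023 × 9.7920 × 40.25) = 4.3464
ΔT = 4.3464² = 18.891 °C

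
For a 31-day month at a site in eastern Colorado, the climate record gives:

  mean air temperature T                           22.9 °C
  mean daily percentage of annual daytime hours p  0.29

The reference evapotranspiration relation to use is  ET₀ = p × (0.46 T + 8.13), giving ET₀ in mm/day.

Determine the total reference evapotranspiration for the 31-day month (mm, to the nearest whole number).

ET₀ = 0.29 × (0.46 × 22.9 + 8.13) = 0.29 × 18.664 = 5.4126 mm/d
Monthly total = 5.4126 × 31 = 167.791 mm

168 mm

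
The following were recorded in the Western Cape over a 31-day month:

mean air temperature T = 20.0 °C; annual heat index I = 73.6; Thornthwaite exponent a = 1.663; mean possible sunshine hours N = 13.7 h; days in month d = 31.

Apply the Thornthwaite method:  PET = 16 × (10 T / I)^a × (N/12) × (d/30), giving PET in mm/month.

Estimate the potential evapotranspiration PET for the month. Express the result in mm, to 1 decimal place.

99.5 mm

10T/I = 10 × 20.0 / 73.6 = 2.7174
(10T/I)^a = 2.7174^1.663 = 5.2723
Uncorrected PET = 16 × 5.2723 = 84.357 mm
Correction = (N/12)(d/30) = (13.7/12)(31/30) = 1.1797
PET = 84.357 × 1.1797 = 99.516 mm/month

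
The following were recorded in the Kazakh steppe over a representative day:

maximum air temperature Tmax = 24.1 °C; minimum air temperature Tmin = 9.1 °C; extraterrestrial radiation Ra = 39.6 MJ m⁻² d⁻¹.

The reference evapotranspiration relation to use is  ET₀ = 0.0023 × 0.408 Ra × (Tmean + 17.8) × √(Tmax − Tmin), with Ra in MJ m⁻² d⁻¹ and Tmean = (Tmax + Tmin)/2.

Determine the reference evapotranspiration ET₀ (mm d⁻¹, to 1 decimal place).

5.0 mm d⁻¹

Tmean = (24.1 + 9.1)/2 = 16.60 °C
0.408 Ra = 0.408 × 39.6 = 16.1568 mm/d equivalent
ET₀ = 0.0023 × 16.1568 × (16.60 + 17.8) × √15.0 = 0.0023 × 16.1568 × 34.40 × 3.8730 = 4.9510 mm/d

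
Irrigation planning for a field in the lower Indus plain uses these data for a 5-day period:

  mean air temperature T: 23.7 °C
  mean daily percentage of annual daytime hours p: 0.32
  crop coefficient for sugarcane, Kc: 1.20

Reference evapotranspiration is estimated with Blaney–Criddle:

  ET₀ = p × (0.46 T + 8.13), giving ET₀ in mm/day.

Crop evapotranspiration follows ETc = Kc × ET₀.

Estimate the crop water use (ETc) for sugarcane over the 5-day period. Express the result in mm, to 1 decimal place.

ET₀ = 0.32 × (0.46 × 23.7 + 8.13) = 0.32 × 19.032 = 6.0902 mm/d
ETc = Kc × ET₀ = 1.20 × 6.0902 = 7.3082 mm/d
Over 5 days: 7.3082 × 5 = 36.541 mm

36.5 mm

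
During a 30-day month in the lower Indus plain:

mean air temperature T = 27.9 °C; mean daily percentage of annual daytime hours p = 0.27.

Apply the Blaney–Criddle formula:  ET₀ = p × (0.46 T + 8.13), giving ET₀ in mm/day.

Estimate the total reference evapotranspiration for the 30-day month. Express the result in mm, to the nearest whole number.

ET₀ = 0.27 × (0.46 × 27.9 + 8.13) = 0.27 × 20.964 = 5.6603 mm/d
Monthly total = 5.6603 × 30 = 169.809 mm

170 mm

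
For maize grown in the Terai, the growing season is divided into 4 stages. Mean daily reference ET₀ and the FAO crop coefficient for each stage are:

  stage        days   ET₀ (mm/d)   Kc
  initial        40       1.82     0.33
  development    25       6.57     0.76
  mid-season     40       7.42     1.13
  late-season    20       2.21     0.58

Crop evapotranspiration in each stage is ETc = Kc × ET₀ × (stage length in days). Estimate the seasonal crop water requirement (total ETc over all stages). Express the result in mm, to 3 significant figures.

initial: 0.33 × 1.82 × 40 = 24.02 mm
development: 0.76 × 6.57 × 25 = 124.83 mm
mid-season: 1.13 × 7.42 × 40 = 335.38 mm
late-season: 0.58 × 2.21 × 20 = 25.64 mm
Seasonal total = 509.87 mm

510 mm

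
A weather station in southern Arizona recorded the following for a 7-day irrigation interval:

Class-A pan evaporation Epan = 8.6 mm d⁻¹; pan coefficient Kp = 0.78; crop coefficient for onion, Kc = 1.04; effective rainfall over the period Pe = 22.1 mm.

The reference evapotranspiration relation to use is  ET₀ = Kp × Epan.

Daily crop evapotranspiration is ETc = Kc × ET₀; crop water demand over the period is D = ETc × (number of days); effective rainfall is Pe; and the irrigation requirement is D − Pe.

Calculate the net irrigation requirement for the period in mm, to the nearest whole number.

ET₀ = 0.78 × 8.6 = 6.7080 mm/d
ETc = Kc × ET₀ = 1.04 × 6.7080 = 6.9763 mm/d
Crop demand D = ETc × 7 d = 6.9763 × 7 = 48.834 mm
D − Pe = 48.834 − 22.1 = 26.734 mm

27 mm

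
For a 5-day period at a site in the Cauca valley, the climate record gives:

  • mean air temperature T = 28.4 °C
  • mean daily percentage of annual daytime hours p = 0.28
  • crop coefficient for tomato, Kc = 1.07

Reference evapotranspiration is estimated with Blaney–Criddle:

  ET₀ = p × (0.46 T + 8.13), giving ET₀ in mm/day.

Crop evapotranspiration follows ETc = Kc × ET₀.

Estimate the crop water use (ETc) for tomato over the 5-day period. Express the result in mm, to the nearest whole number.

ET₀ = 0.28 × (0.46 × 28.4 + 8.13) = 0.28 × 21.194 = 5.9343 mm/d
ETc = Kc × ET₀ = 1.07 × 5.9343 = 6.3497 mm/d
Over 5 days: 6.3497 × 5 = 31.749 mm

32 mm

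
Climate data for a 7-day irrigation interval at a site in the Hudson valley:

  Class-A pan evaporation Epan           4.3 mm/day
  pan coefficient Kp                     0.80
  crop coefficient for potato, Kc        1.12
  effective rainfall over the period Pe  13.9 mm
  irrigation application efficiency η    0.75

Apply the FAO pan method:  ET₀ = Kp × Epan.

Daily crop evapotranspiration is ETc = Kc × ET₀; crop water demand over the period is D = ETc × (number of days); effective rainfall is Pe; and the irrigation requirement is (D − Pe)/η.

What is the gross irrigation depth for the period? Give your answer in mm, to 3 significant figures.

ET₀ = 0.80 × 4.3 = 3.4400 mm/d
ETc = Kc × ET₀ = 1.12 × 3.4400 = 3.8528 mm/d
Crop demand D = ETc × 7 d = 3.8528 × 7 = 26.970 mm
D − Pe = 26.970 − 13.9 = 13.070 mm
Gross irrigation = 13.070 / 0.75 = 17.427 mm

17.4 mm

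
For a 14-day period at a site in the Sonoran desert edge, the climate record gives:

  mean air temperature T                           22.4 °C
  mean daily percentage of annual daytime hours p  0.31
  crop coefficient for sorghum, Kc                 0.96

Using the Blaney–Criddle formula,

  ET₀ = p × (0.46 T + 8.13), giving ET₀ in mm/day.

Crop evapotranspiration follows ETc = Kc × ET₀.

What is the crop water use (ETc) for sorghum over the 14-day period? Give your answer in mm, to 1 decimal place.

76.8 mm

ET₀ = 0.31 × (0.46 × 22.4 + 8.13) = 0.31 × 18.434 = 5.7145 mm/d
ETc = Kc × ET₀ = 0.96 × 5.7145 = 5.4859 mm/d
Over 14 days: 5.4859 × 14 = 76.803 mm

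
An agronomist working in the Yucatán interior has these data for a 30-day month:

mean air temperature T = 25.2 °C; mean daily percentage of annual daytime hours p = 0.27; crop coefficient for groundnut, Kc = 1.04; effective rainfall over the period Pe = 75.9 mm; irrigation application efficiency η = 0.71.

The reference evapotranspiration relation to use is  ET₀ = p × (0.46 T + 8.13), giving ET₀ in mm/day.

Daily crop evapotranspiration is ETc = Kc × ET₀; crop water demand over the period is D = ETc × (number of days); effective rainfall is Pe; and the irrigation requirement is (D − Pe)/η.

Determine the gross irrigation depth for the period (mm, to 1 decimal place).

ET₀ = 0.27 × (0.46 × 25.2 + 8.13) = 0.27 × 19.722 = 5.3249 mm/d
ETc = Kc × ET₀ = 1.04 × 5.3249 = 5.5379 mm/d
Crop demand D = ETc × 30 d = 5.5379 × 30 = 166.137 mm
D − Pe = 166.137 − 75.9 = 90.237 mm
Gross irrigation = 90.237 / 0.71 = 127.094 mm

127.1 mm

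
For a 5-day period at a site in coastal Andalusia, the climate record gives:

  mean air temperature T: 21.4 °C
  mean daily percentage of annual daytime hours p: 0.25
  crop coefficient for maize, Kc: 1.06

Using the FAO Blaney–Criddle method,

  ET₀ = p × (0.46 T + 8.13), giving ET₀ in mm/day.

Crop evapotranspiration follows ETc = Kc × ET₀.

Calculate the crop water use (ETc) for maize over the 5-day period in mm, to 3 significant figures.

ET₀ = 0.25 × (0.46 × 21.4 + 8.13) = 0.25 × 17.974 = 4.4935 mm/d
ETc = Kc × ET₀ = 1.06 × 4.4935 = 4.7631 mm/d
Over 5 days: 4.7631 × 5 = 23.816 mm

23.8 mm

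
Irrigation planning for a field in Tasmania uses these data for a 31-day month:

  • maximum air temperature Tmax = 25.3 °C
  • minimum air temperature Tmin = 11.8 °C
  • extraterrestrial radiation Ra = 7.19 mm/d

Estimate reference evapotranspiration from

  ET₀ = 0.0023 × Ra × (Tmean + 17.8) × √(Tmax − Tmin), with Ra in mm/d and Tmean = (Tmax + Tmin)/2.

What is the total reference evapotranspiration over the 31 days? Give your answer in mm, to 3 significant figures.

68.5 mm

Tmean = (25.3 + 11.8)/2 = 18.55 °C
ET₀ = 0.0023 × 7.19 × (18.55 + 17.8) × √13.5 = 0.0023 × 7.19 × 36.35 × 3.6742 = 2.2086 mm/d
Over 31 days: 2.2086 × 31 = 68.467 mm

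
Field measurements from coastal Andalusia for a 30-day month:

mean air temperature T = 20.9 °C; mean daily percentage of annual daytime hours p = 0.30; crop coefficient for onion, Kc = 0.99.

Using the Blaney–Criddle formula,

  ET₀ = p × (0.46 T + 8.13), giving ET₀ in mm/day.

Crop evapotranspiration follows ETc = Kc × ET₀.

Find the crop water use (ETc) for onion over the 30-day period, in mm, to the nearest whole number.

ET₀ = 0.30 × (0.46 × 20.9 + 8.13) = 0.30 × 17.744 = 5.3232 mm/d
ETc = Kc × ET₀ = 0.99 × 5.3232 = 5.2700 mm/d
Over 30 days: 5.2700 × 30 = 158.100 mm

158 mm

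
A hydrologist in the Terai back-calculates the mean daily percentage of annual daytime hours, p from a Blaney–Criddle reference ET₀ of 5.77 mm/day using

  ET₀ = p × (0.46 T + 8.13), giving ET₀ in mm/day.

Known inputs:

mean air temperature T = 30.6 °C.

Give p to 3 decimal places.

0.260

p = ET₀ / (0.46 T + 8.13) = 5.77 / (0.46 × 30.6 + 8.13) = 5.77 / 22.206 = 0.2598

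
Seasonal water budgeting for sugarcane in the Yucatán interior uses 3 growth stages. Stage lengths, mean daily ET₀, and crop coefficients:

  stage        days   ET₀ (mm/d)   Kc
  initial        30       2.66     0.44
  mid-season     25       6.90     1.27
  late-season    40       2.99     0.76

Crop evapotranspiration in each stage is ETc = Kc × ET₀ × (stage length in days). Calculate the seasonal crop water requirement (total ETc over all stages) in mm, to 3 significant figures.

initial: 0.44 × 2.66 × 30 = 35.11 mm
mid-season: 1.27 × 6.90 × 25 = 219.08 mm
late-season: 0.76 × 2.99 × 40 = 90.90 mm
Seasonal total = 345.09 mm

345 mm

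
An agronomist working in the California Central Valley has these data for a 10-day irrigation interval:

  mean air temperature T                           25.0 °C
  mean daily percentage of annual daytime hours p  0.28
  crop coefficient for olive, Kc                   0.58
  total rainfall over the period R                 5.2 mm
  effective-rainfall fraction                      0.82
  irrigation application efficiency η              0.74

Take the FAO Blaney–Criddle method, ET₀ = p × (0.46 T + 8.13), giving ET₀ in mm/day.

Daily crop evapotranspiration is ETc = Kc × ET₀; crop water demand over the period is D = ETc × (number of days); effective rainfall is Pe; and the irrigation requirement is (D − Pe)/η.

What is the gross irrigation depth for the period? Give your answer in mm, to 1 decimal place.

37.3 mm

ET₀ = 0.28 × (0.46 × 25.0 + 8.13) = 0.28 × 19.630 = 5.4964 mm/d
ETc = Kc × ET₀ = 0.58 × 5.4964 = 3.1879 mm/d
Crop demand D = ETc × 10 d = 3.1879 × 10 = 31.879 mm
Pe = 0.82 × 5.2 = 4.264 mm
D − Pe = 31.879 − 4.264 = 27.615 mm
Gross irrigation = 27.615 / 0.74 = 37.318 mm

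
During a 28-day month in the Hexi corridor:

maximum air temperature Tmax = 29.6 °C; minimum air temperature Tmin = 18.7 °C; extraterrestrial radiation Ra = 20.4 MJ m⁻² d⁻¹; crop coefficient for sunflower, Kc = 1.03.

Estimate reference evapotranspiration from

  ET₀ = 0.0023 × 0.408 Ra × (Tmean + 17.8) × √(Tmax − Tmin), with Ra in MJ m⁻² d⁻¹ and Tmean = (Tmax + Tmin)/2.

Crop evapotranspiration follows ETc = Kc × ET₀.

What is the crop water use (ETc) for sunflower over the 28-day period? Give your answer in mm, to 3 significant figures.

76.5 mm

Tmean = (29.6 + 18.7)/2 = 24.15 °C
0.408 Ra = 0.408 × 20.4 = 8.3232 mm/d equivalent
ET₀ = 0.0023 × 8.3232 × (24.15 + 17.8) × √10.9 = 0.0023 × 8.3232 × 41.95 × 3.3015 = 2.6513 mm/d
ETc = Kc × ET₀ = 1.03 × 2.6513 = 2.7308 mm/d
Over 28 days: 2.7308 × 28 = 76.462 mm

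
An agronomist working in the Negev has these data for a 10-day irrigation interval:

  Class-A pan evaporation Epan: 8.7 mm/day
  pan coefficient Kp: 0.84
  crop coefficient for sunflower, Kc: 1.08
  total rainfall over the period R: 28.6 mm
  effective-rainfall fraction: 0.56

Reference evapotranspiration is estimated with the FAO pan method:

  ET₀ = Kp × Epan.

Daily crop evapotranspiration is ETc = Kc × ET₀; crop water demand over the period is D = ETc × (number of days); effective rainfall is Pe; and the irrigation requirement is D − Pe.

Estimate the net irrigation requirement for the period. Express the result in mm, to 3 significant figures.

ET₀ = 0.84 × 8.7 = 7.3080 mm/d
ETc = Kc × ET₀ = 1.08 × 7.3080 = 7.8926 mm/d
Crop demand D = ETc × 10 d = 7.8926 × 10 = 78.926 mm
Pe = 0.56 × 28.6 = 16.016 mm
D − Pe = 78.926 − 16.016 = 62.910 mm

62.9 mm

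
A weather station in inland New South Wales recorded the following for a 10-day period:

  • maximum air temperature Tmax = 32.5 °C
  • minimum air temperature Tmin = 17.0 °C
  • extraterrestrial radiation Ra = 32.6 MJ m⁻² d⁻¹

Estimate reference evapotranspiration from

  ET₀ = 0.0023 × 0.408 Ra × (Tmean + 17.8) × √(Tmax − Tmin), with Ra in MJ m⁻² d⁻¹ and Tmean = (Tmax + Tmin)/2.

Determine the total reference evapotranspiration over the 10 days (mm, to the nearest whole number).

51 mm

Tmean = (32.5 + 17.0)/2 = 24.75 °C
0.408 Ra = 0.408 × 32.6 = 13.3008 mm/d equivalent
ET₀ = 0.0023 × 13.3008 × (24.75 + 17.8) × √15.5 = 0.0023 × 13.3008 × 42.55 × 3.9370 = 5.1247 mm/d
Over 10 days: 5.1247 × 10 = 51.247 mm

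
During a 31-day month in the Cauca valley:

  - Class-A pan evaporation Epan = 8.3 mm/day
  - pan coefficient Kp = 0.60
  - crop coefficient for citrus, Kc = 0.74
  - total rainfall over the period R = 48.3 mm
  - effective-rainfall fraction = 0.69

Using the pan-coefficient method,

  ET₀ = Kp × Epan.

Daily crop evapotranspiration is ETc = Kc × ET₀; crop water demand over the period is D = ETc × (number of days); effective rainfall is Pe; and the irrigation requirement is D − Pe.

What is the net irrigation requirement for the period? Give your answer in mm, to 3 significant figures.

80.9 mm

ET₀ = 0.60 × 8.3 = 4.9800 mm/d
ETc = Kc × ET₀ = 0.74 × 4.9800 = 3.6852 mm/d
Crop demand D = ETc × 31 d = 3.6852 × 31 = 114.241 mm
Pe = 0.69 × 48.3 = 33.327 mm
D − Pe = 114.241 − 33.327 = 80.914 mm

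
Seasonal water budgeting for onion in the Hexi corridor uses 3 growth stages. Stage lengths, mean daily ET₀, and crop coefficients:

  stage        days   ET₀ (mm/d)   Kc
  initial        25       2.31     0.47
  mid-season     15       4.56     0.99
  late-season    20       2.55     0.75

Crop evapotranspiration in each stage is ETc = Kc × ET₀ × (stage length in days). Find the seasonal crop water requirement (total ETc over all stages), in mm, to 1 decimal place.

initial: 0.47 × 2.31 × 25 = 27.14 mm
mid-season: 0.99 × 4.56 × 15 = 67.72 mm
late-season: 0.75 × 2.55 × 20 = 38.25 mm
Seasonal total = 133.11 mm

133.1 mm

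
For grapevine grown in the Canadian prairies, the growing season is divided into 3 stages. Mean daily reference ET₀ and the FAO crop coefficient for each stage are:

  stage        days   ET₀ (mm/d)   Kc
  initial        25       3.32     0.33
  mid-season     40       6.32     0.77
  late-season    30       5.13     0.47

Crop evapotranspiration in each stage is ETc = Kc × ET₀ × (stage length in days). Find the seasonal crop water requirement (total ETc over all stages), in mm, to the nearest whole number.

initial: 0.33 × 3.32 × 25 = 27.39 mm
mid-season: 0.77 × 6.32 × 40 = 194.66 mm
late-season: 0.47 × 5.13 × 30 = 72.33 mm
Seasonal total = 294.38 mm

294 mm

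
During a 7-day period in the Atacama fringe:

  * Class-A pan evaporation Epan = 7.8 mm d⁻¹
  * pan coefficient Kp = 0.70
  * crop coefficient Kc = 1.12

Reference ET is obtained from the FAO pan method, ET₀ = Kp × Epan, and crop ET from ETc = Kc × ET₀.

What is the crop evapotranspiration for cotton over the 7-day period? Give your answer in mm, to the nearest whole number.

43 mm

ET₀ = 0.70 × 7.8 = 5.4600 mm/d
ETc = Kc × ET₀ = 1.12 × 5.4600 = 6.1152 mm/d
Over 7 days: 6.1152 × 7 = 42.806 mm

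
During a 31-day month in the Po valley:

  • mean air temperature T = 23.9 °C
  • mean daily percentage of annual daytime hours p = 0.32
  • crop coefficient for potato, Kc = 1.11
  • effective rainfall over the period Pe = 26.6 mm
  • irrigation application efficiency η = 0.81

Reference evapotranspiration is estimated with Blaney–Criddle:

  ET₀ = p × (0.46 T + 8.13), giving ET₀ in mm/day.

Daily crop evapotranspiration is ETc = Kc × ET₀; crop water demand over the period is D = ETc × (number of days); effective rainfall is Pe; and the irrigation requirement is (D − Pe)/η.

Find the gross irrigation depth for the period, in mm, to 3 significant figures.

ET₀ = 0.32 × (0.46 × 23.9 + 8.13) = 0.32 × 19.124 = 6.1197 mm/d
ETc = Kc × ET₀ = 1.11 × 6.1197 = 6.7929 mm/d
Crop demand D = ETc × 31 d = 6.7929 × 31 = 210.580 mm
D − Pe = 210.580 − 26.6 = 183.980 mm
Gross irrigation = 183.980 / 0.81 = 227.136 mm

227 mm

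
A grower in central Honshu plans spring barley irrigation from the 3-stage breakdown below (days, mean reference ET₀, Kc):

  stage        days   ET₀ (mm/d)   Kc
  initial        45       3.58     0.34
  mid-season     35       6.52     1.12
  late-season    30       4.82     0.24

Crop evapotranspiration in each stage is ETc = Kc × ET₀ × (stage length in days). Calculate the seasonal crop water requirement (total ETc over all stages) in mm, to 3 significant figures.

345 mm

initial: 0.34 × 3.58 × 45 = 54.77 mm
mid-season: 1.12 × 6.52 × 35 = 255.58 mm
late-season: 0.24 × 4.82 × 30 = 34.70 mm
Seasonal total = 345.05 mm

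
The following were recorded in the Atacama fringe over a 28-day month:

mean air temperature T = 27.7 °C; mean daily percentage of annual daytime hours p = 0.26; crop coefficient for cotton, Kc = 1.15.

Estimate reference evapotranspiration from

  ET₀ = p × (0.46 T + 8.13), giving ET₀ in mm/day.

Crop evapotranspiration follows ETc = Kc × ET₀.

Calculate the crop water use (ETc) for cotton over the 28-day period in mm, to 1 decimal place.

ET₀ = 0.26 × (0.46 × 27.7 + 8.13) = 0.26 × 20.872 = 5.4267 mm/d
ETc = Kc × ET₀ = 1.15 × 5.4267 = 6.2407 mm/d
Over 28 days: 6.2407 × 28 = 174.740 mm

174.7 mm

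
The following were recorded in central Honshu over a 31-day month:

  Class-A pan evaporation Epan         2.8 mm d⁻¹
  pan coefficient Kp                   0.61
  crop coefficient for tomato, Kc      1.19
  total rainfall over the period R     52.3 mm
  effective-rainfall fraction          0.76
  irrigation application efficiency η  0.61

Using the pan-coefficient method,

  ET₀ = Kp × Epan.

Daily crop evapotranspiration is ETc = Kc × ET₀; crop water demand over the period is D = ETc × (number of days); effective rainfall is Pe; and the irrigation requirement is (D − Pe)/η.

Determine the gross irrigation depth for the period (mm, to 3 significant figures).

38.1 mm

ET₀ = 0.61 × 2.8 = 1.7080 mm/d
ETc = Kc × ET₀ = 1.19 × 1.7080 = 2.0325 mm/d
Crop demand D = ETc × 31 d = 2.0325 × 31 = 63.008 mm
Pe = 0.76 × 52.3 = 39.748 mm
D − Pe = 63.008 − 39.748 = 23.260 mm
Gross irrigation = 23.260 / 0.61 = 38.131 mm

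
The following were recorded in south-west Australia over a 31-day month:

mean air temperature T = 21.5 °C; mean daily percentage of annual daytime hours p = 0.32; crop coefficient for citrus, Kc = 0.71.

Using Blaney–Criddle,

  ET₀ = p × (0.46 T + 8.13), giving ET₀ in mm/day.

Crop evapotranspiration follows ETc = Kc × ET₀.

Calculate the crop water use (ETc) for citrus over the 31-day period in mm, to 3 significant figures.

ET₀ = 0.32 × (0.46 × 21.5 + 8.13) = 0.32 × 18.020 = 5.7664 mm/d
ETc = Kc × ET₀ = 0.71 × 5.7664 = 4.0941 mm/d
Over 31 days: 4.0941 × 31 = 126.917 mm

127 mm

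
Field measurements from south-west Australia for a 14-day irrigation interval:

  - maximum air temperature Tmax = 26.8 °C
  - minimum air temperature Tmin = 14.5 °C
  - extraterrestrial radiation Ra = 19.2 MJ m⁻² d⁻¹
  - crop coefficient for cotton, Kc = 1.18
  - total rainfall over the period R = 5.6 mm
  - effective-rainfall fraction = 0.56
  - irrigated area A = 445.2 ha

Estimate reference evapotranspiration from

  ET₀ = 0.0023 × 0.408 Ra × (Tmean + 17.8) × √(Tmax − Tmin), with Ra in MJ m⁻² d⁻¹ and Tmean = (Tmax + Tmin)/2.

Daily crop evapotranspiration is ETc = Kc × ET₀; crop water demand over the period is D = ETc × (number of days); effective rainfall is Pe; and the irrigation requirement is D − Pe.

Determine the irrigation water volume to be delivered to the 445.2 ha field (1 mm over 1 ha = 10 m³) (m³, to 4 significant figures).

164700 m³

Tmean = (26.8 + 14.5)/2 = 20.65 °C
0.408 Ra = 0.408 × 19.2 = 7.8336 mm/d equivalent
ET₀ = 0.0023 × 7.8336 × (20.65 + 17.8) × √12.3 = 0.0023 × 7.8336 × 38.45 × 3.5071 = 2.4296 mm/d
ETc = Kc × ET₀ = 1.18 × 2.4296 = 2.8669 mm/d
Crop demand D = ETc × 14 d = 2.8669 × 14 = 40.137 mm
Pe = 0.56 × 5.6 = 3.136 mm
D − Pe = 40.137 − 3.136 = 37.001 mm
Volume = 37.001 mm × 445.2 ha × 10 = 164728.5 m³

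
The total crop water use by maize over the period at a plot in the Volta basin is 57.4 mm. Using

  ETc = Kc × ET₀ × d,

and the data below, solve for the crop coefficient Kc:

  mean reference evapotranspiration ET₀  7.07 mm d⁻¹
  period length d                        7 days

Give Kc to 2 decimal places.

ETc = Kc × ET₀ × d  ⇒  Kc = ETc / (ET₀ × d)
Kc = 57.4 / (7.07 × 7) = 57.4 / 49.49 = 1.1598

1.16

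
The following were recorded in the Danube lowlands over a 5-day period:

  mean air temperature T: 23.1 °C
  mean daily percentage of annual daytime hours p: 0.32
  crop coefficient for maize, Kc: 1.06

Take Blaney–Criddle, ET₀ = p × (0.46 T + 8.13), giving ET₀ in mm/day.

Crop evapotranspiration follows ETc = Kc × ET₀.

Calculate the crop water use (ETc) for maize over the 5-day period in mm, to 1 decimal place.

ET₀ = 0.32 × (0.46 × 23.1 + 8.13) = 0.32 × 18.756 = 6.0019 mm/d
ETc = Kc × ET₀ = 1.06 × 6.0019 = 6.3620 mm/d
Over 5 days: 6.3620 × 5 = 31.810 mm

31.8 mm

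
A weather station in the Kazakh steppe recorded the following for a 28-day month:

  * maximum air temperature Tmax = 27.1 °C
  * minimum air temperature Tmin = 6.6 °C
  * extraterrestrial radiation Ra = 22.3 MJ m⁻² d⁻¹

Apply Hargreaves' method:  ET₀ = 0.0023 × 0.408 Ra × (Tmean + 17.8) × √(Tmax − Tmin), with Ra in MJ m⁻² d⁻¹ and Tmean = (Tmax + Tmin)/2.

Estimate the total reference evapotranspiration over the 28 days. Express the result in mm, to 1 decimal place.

91.9 mm

Tmean = (27.1 + 6.6)/2 = 16.85 °C
0.408 Ra = 0.408 × 22.3 = 9.0984 mm/d equivalent
ET₀ = 0.0023 × 9.0984 × (16.85 + 17.8) × √20.5 = 0.0023 × 9.0984 × 34.65 × 4.5277 = 3.2830 mm/d
Over 28 days: 3.2830 × 28 = 91.924 mm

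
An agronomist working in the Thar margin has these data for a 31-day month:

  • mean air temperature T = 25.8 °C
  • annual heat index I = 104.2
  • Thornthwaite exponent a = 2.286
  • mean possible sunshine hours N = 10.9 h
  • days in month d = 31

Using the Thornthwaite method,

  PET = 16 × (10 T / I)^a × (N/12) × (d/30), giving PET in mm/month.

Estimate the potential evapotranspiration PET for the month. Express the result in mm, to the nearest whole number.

119 mm

10T/I = 10 × 25.8 / 104.2 = 2.4760
(10T/I)^a = 2.4760^2.286 = 7.9454
Uncorrected PET = 16 × 7.9454 = 127.126 mm
Correction = (N/12)(d/30) = (10.9/12)(31/30) = 0.9386
PET = 127.126 × 0.9386 = 119.320 mm/month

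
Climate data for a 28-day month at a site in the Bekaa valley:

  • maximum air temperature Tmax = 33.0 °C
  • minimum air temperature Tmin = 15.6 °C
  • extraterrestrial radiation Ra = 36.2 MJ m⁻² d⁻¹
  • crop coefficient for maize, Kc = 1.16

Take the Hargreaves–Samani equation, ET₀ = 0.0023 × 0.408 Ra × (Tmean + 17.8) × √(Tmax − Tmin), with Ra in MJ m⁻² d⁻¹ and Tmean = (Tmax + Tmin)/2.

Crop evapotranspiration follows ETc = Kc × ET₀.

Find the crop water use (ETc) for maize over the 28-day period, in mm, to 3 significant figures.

Tmean = (33.0 + 15.6)/2 = 24.30 °C
0.408 Ra = 0.408 × 36.2 = 14.7696 mm/d equivalent
ET₀ = 0.0023 × 14.7696 × (24.30 + 17.8) × √17.4 = 0.0023 × 14.7696 × 42.10 × 4.1713 = 5.9655 mm/d
ETc = Kc × ET₀ = 1.16 × 5.9655 = 6.9200 mm/d
Over 28 days: 6.9200 × 28 = 193.760 mm

194 mm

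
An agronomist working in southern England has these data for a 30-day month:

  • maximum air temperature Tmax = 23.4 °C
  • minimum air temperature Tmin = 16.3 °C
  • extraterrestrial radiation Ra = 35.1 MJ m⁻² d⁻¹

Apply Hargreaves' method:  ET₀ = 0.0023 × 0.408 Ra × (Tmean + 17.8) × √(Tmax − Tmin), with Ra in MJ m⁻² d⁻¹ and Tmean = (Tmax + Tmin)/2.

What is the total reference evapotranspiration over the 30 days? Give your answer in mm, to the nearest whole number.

99 mm

Tmean = (23.4 + 16.3)/2 = 19.85 °C
0.408 Ra = 0.408 × 35.1 = 14.3208 mm/d equivalent
ET₀ = 0.0023 × 14.3208 × (19.85 + 17.8) × √7.1 = 0.0023 × 14.3208 × 37.65 × 2.6646 = 3.3044 mm/d
Over 30 days: 3.3044 × 30 = 99.132 mm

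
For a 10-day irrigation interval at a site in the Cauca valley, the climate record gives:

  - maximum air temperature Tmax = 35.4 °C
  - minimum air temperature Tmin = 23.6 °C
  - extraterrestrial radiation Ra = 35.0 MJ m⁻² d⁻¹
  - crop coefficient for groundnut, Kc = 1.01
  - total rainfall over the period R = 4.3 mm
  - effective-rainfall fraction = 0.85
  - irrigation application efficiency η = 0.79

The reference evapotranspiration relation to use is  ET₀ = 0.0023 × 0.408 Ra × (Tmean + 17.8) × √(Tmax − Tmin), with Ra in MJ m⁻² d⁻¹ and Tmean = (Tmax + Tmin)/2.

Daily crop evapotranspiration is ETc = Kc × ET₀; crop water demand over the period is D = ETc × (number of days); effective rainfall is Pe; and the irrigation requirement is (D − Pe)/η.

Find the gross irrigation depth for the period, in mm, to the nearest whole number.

64 mm

Tmean = (35.4 + 23.6)/2 = 29.50 °C
0.408 Ra = 0.408 × 35.0 = 14.2800 mm/d equivalent
ET₀ = 0.0023 × 14.2800 × (29.50 + 17.8) × √11.8 = 0.0023 × 14.2800 × 47.30 × 3.4351 = 5.3365 mm/d
ETc = Kc × ET₀ = 1.01 × 5.3365 = 5.3899 mm/d
Crop demand D = ETc × 10 d = 5.3899 × 10 = 53.899 mm
Pe = 0.85 × 4.3 = 3.655 mm
D − Pe = 53.899 − 3.655 = 50.244 mm
Gross irrigation = 50.244 / 0.79 = 63.600 mm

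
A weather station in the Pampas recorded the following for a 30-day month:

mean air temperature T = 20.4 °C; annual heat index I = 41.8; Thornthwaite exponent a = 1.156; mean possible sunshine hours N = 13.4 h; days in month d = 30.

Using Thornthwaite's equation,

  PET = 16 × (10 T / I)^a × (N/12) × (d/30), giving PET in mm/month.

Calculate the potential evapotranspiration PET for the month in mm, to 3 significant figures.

10T/I = 10 × 20.4 / 41.8 = 4.8804
(10T/I)^a = 4.8804^1.156 = 6.2496
Uncorrected PET = 16 × 6.2496 = 99.994 mm
Correction = (N/12)(d/30) = (13.4/12)(30/30) = 1.1167
PET = 99.994 × 1.1167 = 111.663 mm/month

112 mm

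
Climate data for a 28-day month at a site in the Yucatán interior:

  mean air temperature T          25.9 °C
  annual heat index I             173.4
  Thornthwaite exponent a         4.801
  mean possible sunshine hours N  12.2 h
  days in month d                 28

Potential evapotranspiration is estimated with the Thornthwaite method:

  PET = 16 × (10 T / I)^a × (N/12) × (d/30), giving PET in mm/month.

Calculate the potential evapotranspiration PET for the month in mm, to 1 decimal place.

104.2 mm

10T/I = 10 × 25.9 / 173.4 = 1.4937
(10T/I)^a = 1.4937^4.801 = 6.8650
Uncorrected PET = 16 × 6.8650 = 109.840 mm
Correction = (N/12)(d/30) = (12.2/12)(28/30) = 0.9489
PET = 109.840 × 0.9489 = 104.227 mm/month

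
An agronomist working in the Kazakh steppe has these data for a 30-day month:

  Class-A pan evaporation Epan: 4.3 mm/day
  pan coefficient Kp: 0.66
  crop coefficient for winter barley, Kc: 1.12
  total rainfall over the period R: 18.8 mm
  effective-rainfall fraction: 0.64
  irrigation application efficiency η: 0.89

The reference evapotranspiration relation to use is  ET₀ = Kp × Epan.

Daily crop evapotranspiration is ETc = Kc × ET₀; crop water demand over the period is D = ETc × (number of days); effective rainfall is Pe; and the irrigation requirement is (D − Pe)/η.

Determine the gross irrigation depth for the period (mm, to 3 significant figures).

93.6 mm

ET₀ = 0.66 × 4.3 = 2.8380 mm/d
ETc = Kc × ET₀ = 1.12 × 2.8380 = 3.1786 mm/d
Crop demand D = ETc × 30 d = 3.1786 × 30 = 95.358 mm
Pe = 0.64 × 18.8 = 12.032 mm
D − Pe = 95.358 − 12.032 = 83.326 mm
Gross irrigation = 83.326 / 0.89 = 93.625 mm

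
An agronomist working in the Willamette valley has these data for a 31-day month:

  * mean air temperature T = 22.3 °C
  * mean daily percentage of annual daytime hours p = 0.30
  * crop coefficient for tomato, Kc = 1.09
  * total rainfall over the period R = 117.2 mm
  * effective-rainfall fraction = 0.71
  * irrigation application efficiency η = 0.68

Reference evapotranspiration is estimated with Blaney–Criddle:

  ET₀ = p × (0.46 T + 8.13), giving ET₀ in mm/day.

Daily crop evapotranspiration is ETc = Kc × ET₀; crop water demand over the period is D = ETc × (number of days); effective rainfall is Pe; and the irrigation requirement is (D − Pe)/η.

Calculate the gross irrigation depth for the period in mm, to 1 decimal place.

ET₀ = 0.30 × (0.46 × 22.3 + 8.13) = 0.30 × 18.388 = 5.5164 mm/d
ETc = Kc × ET₀ = 1.09 × 5.5164 = 6.0129 mm/d
Crop demand D = ETc × 31 d = 6.0129 × 31 = 186.400 mm
Pe = 0.71 × 117.2 = 83.212 mm
D − Pe = 186.400 − 83.212 = 103.188 mm
Gross irrigation = 103.188 / 0.68 = 151.747 mm

151.7 mm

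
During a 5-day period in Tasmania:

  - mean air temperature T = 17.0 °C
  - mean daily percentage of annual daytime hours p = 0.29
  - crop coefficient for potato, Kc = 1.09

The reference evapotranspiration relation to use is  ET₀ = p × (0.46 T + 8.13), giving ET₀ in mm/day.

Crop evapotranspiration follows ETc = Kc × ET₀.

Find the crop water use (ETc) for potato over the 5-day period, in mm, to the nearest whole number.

ET₀ = 0.29 × (0.46 × 17.0 + 8.13) = 0.29 × 15.950 = 4.6255 mm/d
ETc = Kc × ET₀ = 1.09 × 4.6255 = 5.0418 mm/d
Over 5 days: 5.0418 × 5 = 25.209 mm

25 mm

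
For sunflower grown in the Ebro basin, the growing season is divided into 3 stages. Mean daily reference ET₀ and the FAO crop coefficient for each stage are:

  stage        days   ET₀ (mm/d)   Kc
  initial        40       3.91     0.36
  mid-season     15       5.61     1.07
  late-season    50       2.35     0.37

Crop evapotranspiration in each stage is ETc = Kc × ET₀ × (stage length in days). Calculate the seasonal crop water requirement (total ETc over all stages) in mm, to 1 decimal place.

189.8 mm

initial: 0.36 × 3.91 × 40 = 56.30 mm
mid-season: 1.07 × 5.61 × 15 = 90.04 mm
late-season: 0.37 × 2.35 × 50 = 43.48 mm
Seasonal total = 189.82 mm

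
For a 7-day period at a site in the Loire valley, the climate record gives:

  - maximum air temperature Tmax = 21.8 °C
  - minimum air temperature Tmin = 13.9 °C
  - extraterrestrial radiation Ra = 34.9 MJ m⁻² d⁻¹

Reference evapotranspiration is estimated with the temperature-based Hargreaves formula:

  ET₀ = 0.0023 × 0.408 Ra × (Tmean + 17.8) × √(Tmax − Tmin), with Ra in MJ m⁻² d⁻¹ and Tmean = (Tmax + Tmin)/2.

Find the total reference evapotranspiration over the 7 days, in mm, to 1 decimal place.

23.0 mm

Tmean = (21.8 + 13.9)/2 = 17.85 °C
0.408 Ra = 0.408 × 34.9 = 14.2392 mm/d equivalent
ET₀ = 0.0023 × 14.2392 × (17.85 + 17.8) × √7.9 = 0.0023 × 14.2392 × 35.65 × 2.8107 = 3.2816 mm/d
Over 7 days: 3.2816 × 7 = 22.971 mm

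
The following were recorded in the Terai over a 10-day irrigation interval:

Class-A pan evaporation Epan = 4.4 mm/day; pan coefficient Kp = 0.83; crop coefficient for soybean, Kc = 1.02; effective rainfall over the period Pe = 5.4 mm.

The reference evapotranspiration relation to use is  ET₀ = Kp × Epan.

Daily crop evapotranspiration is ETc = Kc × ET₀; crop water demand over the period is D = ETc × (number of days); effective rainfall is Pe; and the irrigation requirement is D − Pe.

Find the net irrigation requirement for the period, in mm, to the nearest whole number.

ET₀ = 0.83 × 4.4 = 3.6520 mm/d
ETc = Kc × ET₀ = 1.02 × 3.6520 = 3.7250 mm/d
Crop demand D = ETc × 10 d = 3.7250 × 10 = 37.250 mm
D − Pe = 37.250 − 5.4 = 31.850 mm

32 mm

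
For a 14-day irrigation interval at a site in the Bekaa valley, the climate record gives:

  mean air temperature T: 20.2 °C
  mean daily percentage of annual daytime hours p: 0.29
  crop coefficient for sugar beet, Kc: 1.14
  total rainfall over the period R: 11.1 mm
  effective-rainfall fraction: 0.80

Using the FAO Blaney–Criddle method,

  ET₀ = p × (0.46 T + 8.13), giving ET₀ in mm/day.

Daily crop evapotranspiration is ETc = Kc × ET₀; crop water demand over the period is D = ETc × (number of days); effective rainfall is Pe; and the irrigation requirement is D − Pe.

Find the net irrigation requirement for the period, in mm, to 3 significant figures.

ET₀ = 0.29 × (0.46 × 20.2 + 8.13) = 0.29 × 17.422 = 5.0524 mm/d
ETc = Kc × ET₀ = 1.14 × 5.0524 = 5.7597 mm/d
Crop demand D = ETc × 14 d = 5.7597 × 14 = 80.636 mm
Pe = 0.80 × 11.1 = 8.880 mm
D − Pe = 80.636 − 8.880 = 71.756 mm

71.8 mm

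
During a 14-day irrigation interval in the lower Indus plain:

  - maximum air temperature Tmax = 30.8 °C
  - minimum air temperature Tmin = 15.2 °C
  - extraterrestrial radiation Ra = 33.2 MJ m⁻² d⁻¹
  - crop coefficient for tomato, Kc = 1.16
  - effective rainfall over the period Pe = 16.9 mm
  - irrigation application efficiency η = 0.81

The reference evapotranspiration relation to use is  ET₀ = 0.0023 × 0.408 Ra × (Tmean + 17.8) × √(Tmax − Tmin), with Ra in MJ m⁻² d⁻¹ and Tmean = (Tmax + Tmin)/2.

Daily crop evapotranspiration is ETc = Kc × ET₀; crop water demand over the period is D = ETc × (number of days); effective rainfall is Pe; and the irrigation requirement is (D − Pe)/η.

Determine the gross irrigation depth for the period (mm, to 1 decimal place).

Tmean = (30.8 + 15.2)/2 = 23.00 °C
0.408 Ra = 0.408 × 33.2 = 13.5456 mm/d equivalent
ET₀ = 0.0023 × 13.5456 × (23.00 + 17.8) × √15.6 = 0.0023 × 13.5456 × 40.80 × 3.9497 = 5.0205 mm/d
ETc = Kc × ET₀ = 1.16 × 5.0205 = 5.8238 mm/d
Crop demand D = ETc × 14 d = 5.8238 × 14 = 81.533 mm
D − Pe = 81.533 − 16.9 = 64.633 mm
Gross irrigation = 64.633 / 0.81 = 79.794 mm

79.8 mm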